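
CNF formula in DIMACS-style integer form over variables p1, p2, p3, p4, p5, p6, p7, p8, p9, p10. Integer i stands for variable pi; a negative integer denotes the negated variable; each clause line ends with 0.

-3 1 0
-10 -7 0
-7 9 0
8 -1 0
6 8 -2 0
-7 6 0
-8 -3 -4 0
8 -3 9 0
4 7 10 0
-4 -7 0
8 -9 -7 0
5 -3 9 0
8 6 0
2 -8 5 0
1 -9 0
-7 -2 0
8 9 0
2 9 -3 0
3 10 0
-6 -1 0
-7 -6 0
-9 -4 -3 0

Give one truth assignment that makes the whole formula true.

p1=T, p2=T, p3=F, p4=F, p5=F, p6=F, p7=F, p8=T, p9=T, p10=T

Set p1 = True and propagate.
  then p8 is forced to True.
  then p6 is forced to False.
  then p7 is forced to False.
For the remaining variables, p2 = True, p3 = False, p4 = False, p5 = False, p9 = True, p10 = True works.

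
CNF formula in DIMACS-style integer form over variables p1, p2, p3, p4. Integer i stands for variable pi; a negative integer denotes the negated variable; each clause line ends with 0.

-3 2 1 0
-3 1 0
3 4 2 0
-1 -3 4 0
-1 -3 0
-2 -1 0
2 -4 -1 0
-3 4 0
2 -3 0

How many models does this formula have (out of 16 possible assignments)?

3

The models are:
  p1=0 p2=0 p3=0 p4=1
  p1=0 p2=1 p3=0 p4=0
  p1=0 p2=1 p3=0 p4=1
That's 3 in total.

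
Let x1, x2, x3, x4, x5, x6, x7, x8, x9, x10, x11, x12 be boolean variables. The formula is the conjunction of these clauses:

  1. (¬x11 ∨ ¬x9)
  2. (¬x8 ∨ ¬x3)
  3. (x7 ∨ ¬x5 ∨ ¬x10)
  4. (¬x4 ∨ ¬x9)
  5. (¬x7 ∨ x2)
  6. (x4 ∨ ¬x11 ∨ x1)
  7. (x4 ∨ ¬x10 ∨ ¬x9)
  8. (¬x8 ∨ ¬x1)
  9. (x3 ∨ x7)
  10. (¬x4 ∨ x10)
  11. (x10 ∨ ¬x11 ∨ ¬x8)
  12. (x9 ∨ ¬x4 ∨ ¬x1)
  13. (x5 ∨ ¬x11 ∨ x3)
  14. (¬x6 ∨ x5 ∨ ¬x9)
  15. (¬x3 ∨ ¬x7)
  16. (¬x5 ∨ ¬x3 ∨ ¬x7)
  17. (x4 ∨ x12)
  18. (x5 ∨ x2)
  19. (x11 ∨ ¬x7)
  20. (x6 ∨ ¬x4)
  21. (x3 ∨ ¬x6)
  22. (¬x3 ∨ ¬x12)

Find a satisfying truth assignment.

x1=True, x2=True, x3=False, x4=False, x5=True, x6=False, x7=True, x8=False, x9=False, x10=True, x11=True, x12=True

Check each clause:
  1. (¬x11 ∨ ¬x9) — ¬x9 is true.
  2. (¬x8 ∨ ¬x3) — ¬x8 is true.
  3. (x7 ∨ ¬x5 ∨ ¬x10) — x7 is true.
  4. (¬x9 ∨ ¬x4) — ¬x4 is true.
  5. (¬x7 ∨ x2) — x2 is true.
  6. (¬x11 ∨ x1 ∨ x4) — x1 is true.
  7. (¬x10 ∨ x4 ∨ ¬x9) — ¬x9 is true.
  8. (¬x1 ∨ ¬x8) — ¬x8 is true.
  9. (x7 ∨ x3) — x7 is true.
  10. (¬x4 ∨ x10) — x10 is true.
  11. (x10 ∨ ¬x8 ∨ ¬x11) — ¬x8 is true.
  12. (x9 ∨ ¬x4 ∨ ¬x1) — ¬x4 is true.
  13. (¬x11 ∨ x3 ∨ x5) — x5 is true.
  14. (¬x9 ∨ ¬x6 ∨ x5) — ¬x6 is true.
  15. (¬x7 ∨ ¬x3) — ¬x3 is true.
  16. (¬x7 ∨ ¬x3 ∨ ¬x5) — ¬x3 is true.
  17. (x4 ∨ x12) — x12 is true.
  18. (x5 ∨ x2) — x2 is true.
  19. (¬x7 ∨ x11) — x11 is true.
  20. (¬x4 ∨ x6) — ¬x4 is true.
  21. (¬x6 ∨ x3) — ¬x6 is true.
  22. (¬x3 ∨ ¬x12) — ¬x3 is true.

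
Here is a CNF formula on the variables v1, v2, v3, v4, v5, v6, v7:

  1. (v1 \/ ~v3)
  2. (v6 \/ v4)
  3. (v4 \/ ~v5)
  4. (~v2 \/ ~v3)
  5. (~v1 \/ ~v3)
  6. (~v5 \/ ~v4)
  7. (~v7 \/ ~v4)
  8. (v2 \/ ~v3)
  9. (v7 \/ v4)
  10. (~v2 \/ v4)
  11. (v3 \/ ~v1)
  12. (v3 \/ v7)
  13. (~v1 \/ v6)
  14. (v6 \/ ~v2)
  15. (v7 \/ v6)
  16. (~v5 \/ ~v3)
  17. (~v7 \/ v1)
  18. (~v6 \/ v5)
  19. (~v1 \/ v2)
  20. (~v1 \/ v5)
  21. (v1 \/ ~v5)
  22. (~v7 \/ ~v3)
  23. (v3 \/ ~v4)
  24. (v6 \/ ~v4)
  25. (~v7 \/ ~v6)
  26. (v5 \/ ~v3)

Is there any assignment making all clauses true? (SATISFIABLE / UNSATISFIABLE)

UNSATISFIABLE

v3 = True:
  propagation gives v1=True; an empty clause results — contradiction.
v3 = False:
  propagation gives v1=False, v7=True; an empty clause results — contradiction.
Every branch closes, so no satisfying assignment exists.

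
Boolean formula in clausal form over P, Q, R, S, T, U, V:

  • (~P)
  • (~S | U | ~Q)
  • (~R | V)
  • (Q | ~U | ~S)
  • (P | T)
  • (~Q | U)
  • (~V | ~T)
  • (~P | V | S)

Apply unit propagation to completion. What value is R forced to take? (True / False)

False

(~P) is a unit clause: P = False.
(T | P) with P = False leaves only T, so T = True.
(~T | ~V) with T = True leaves only ~V, so V = False.
(~R | V): since V = False, the clause reduces to (~R). R = False.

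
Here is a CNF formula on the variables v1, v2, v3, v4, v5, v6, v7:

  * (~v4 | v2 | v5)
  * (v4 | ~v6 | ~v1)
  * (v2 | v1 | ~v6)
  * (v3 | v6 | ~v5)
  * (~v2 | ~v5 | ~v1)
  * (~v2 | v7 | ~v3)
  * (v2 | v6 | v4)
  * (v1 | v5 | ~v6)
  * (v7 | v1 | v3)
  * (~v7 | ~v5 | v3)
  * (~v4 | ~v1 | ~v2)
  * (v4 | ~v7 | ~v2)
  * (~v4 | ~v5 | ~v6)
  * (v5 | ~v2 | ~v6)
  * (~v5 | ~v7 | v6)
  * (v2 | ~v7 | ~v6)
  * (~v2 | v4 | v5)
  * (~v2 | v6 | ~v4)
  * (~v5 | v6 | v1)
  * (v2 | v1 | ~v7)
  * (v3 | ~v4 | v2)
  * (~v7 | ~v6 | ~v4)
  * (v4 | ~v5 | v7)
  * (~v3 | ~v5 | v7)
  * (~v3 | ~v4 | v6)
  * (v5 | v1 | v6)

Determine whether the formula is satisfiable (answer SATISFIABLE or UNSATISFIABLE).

v6 = True:
  v2 = True:
    propagation gives v5=True, v1=False, v4=False, v7=False; an empty clause results — contradiction.
  v2 = False:
    propagation gives v1=True, v4=True, v5=True; an empty clause results — contradiction.
v6 = False:
  v2 = True:
    propagation gives v4=False, v7=False, v3=False, v5=False; an empty clause results — contradiction.
  v2 = False:
    propagation gives v4=True, v5=True, v3=True; an empty clause results — contradiction.
Every branch closes, so no satisfying assignment exists.

UNSATISFIABLE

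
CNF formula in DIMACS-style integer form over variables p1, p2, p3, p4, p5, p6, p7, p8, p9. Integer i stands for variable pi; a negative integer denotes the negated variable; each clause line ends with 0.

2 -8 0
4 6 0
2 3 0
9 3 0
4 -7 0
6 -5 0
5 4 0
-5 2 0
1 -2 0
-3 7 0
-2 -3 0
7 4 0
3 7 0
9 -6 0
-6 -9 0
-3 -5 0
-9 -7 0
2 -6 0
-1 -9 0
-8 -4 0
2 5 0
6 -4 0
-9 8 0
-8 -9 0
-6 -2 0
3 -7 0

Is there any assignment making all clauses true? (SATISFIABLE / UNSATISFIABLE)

UNSATISFIABLE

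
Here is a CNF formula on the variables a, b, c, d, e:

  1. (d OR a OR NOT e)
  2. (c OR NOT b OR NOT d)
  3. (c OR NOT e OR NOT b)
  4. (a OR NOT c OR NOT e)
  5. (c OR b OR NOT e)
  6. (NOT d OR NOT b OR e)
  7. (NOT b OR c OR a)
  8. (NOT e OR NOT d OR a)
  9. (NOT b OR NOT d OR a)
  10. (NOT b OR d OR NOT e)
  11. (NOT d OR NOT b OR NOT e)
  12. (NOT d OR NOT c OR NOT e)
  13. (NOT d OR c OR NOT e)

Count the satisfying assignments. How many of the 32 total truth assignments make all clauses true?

Case analysis on e and d:
  e=1, d=1: a clause becomes empty — 0.
  e=1, d=0: remaining (a,b,c) ∈ {(1,0,1)} — 1.
  e=0, d=1: remaining (a,b,c) ∈ {(0,0,0); (0,0,1); (1,0,0); (1,0,1)} — 4.
  e=0, d=0: 7 of the 8 assignments to (a,b,c) work.
Total: 0 + 1 + 4 + 7 = 12.

12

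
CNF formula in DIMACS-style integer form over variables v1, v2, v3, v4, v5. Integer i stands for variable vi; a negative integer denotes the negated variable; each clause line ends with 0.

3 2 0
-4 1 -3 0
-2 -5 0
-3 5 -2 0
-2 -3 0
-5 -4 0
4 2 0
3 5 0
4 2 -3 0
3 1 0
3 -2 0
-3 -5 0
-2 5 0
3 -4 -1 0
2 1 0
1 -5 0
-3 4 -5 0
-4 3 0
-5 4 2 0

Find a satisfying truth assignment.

Set v1 = True and propagate.
Set v2 = False and propagate.
  then v3 is forced to True.
  then v4 is forced to True.
  then v5 is forced to False.
Every clause has at least one true literal under this assignment.

v1 = T, v2 = F, v3 = T, v4 = T, v5 = F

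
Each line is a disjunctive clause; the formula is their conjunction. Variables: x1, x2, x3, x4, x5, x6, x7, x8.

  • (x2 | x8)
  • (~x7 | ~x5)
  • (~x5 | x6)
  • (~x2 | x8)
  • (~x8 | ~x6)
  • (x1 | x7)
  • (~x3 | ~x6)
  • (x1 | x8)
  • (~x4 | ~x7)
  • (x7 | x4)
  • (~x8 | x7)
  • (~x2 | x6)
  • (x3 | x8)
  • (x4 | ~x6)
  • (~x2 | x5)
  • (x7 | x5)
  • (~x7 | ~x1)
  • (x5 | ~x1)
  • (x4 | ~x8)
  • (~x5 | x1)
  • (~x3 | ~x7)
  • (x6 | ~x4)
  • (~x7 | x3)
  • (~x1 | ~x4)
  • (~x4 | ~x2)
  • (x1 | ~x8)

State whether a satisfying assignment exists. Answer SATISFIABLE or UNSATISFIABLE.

UNSATISFIABLE

x7 = True:
  propagation gives x5=False, x4=False, x6=False, x2=False; an empty clause results — contradiction.
x7 = False:
  propagation gives x1=True, x4=True; an empty clause results — contradiction.
Every branch closes, so no satisfying assignment exists.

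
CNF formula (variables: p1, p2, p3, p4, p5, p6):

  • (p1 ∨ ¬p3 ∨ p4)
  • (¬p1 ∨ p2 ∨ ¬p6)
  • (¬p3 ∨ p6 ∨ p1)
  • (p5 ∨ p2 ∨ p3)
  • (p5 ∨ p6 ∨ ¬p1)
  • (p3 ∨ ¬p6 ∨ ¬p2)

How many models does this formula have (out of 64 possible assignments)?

24

Split on p1, then p3.
  p1=T, p3=T: p4 free; 4 ways for (p2,p5,p6) × 2^1 = 8.
  p1=T, p3=F: remaining (p2,p4,p5,p6) ∈ {(F,F,T,F); (F,T,T,F); (T,F,T,F); (T,T,T,F)} — 4.
  p1=F, p3=T: remaining (p2,p4,p5,p6) ∈ {(F,T,F,T); (F,T,T,T); (T,T,F,T); (T,T,T,T)} — 4.
  p1=F, p3=F: p4 free; 4 ways for (p2,p5,p6) × 2^1 = 8.
Total: 8 + 4 + 4 + 8 = 24.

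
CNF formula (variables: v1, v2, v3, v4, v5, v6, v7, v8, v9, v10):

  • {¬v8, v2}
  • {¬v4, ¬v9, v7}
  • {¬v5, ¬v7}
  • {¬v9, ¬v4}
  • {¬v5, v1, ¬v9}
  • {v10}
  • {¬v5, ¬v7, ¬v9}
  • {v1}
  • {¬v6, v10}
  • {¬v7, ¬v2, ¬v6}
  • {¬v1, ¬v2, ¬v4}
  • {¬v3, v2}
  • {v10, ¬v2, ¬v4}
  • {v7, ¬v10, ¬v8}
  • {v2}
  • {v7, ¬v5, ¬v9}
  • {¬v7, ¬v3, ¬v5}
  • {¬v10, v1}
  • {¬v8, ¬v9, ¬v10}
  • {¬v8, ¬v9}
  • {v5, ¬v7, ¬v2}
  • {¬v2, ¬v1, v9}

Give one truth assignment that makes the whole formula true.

v1=T, v2=T, v3=F, v4=F, v5=F, v6=T, v7=F, v8=F, v9=T, v10=T

Check each clause:
  1. {v2, ¬v8} — ¬v8 is true.
  2. {¬v4, ¬v9, v7} — ¬v4 is true.
  3. {¬v5, ¬v7} — ¬v7 is true.
  4. {¬v4, ¬v9} — ¬v4 is true.
  5. {¬v9, ¬v5, v1} — v1 is true.
  6. {v10} — v10 is true.
  7. {¬v5, ¬v7, ¬v9} — ¬v7 is true.
  8. {v1} — v1 is true.
  9. {v10, ¬v6} — v10 is true.
  10. {¬v2, ¬v6, ¬v7} — ¬v7 is true.
  11. {¬v2, ¬v1, ¬v4} — ¬v4 is true.
  12. {v2, ¬v3} — v2 is true.
  13. {¬v2, v10, ¬v4} — v10 is true.
  14. {¬v8, v7, ¬v10} — ¬v8 is true.
  15. {v2} — v2 is true.
  16. {¬v9, v7, ¬v5} — ¬v5 is true.
  17. {¬v3, ¬v7, ¬v5} — ¬v7 is true.
  18. {¬v10, v1} — v1 is true.
  19. {¬v10, ¬v8, ¬v9} — ¬v8 is true.
  20. {¬v8, ¬v9} — ¬v8 is true.
  21. {¬v7, ¬v2, v5} — ¬v7 is true.
  22. {v9, ¬v1, ¬v2} — v9 is true.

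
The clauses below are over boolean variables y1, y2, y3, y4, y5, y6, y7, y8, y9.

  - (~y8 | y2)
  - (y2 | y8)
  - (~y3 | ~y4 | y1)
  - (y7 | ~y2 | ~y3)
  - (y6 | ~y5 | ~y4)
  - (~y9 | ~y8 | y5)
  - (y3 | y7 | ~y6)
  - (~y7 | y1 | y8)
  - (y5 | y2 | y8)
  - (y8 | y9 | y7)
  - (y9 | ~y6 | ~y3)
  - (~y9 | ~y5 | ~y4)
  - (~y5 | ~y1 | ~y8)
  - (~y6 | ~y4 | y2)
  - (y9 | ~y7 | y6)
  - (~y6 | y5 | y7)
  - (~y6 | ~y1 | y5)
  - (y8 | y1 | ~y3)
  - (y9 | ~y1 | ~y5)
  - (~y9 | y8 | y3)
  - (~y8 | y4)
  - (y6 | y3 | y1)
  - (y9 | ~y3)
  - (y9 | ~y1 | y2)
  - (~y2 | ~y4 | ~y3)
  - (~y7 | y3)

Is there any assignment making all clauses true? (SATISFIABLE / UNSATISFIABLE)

SATISFIABLE

Try y1 = True.
Try y2 = True.
Branch on y3: take y3 = False.
  then y7 is forced to False.
  then y6 is forced to False.
For the remaining variables, y4 = True, y5 = False, y8 = True, y9 = False works.
Every clause has at least one true literal under this assignment.
So y1 = T, y2 = T, y3 = F, y4 = T, y5 = F, y6 = F, y7 = F, y8 = T, y9 = F is a satisfying assignment.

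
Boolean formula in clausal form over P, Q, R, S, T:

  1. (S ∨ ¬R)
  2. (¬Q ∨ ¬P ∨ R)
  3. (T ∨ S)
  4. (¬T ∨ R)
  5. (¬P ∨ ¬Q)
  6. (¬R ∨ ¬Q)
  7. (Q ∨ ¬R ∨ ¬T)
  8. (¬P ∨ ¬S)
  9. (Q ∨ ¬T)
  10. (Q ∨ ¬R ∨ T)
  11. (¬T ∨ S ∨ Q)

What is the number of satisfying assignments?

2

The models are:
  P=0 Q=0 R=0 S=1 T=0
  P=0 Q=1 R=0 S=1 T=0
Count: 2.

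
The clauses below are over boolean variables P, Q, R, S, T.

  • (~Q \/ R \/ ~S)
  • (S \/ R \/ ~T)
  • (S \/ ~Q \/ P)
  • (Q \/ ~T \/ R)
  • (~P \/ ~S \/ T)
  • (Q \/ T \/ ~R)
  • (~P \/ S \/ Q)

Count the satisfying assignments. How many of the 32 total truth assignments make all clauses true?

11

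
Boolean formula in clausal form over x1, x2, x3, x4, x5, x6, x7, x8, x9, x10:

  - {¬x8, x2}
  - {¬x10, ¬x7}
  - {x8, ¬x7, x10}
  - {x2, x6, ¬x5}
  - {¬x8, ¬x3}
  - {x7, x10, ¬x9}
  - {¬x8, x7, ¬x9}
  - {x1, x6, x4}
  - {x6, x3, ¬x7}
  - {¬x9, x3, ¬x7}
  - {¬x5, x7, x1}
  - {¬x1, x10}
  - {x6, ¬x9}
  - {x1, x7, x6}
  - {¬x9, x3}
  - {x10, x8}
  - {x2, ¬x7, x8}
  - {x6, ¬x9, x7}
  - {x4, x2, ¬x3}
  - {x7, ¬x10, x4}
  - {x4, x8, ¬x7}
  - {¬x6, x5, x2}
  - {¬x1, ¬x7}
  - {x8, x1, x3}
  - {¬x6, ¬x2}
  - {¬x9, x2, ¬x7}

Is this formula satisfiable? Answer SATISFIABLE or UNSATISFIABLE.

SATISFIABLE

Pure literal: x4 appears only positively; assign x4 = True.
Pure literal: x9 appears only negated; assign x9 = False.
Try x1 = True.
  then x10 is forced to True.
  then x7 is forced to False.
Branch on x2: take x2 = True.
  then x6 is forced to False.
Try x3 = True.
  then x8 is forced to False.
x5 is now unconstrained; take x5 = False.
Every clause has at least one true literal under this assignment.
So x1=True, x2=True, x3=True, x4=True, x5=False, x6=False, x7=False, x8=False, x9=False, x10=True is a satisfying assignment.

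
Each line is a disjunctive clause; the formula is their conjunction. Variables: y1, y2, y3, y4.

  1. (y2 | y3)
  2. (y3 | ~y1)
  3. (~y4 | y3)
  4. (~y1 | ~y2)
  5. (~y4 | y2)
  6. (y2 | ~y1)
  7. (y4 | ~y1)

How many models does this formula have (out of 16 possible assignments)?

4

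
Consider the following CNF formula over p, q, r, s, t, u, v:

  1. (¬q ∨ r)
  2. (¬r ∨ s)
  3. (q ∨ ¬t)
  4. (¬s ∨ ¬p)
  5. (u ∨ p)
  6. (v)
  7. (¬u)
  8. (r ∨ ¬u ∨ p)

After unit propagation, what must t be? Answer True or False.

False

(v) stands alone — v = True.
Unit clause (¬u) sets u = False.
(p ∨ u): since u = False, the clause reduces to (p). p = True.
(¬s ∨ ¬p) with p = True leaves only ¬s, so s = False.
From (s ∨ ¬r) and s = False: r = False.
(r ∨ ¬q): since r = False, the clause reduces to (¬q). q = False.
From (¬t ∨ q) and q = False: t = False.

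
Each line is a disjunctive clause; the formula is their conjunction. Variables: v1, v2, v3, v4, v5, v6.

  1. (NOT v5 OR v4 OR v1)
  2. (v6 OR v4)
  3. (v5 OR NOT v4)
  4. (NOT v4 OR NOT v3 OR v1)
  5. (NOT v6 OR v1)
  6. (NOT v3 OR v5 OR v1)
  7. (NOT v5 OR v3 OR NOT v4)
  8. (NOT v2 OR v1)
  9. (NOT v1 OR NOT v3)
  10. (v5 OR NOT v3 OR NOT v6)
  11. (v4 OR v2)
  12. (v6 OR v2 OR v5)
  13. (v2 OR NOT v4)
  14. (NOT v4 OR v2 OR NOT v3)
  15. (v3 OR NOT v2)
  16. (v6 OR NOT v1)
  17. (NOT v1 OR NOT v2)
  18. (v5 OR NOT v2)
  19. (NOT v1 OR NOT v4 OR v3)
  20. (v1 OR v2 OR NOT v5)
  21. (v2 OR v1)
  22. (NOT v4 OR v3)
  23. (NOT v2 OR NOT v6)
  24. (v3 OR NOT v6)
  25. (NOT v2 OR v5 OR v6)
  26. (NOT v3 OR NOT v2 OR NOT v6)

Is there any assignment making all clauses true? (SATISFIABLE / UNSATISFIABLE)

UNSATISFIABLE

v2 = True:
  propagation gives v1=True; an empty clause results — contradiction.
v2 = False:
  propagation gives v4=True; an empty clause results — contradiction.
Every branch closes, so no satisfying assignment exists.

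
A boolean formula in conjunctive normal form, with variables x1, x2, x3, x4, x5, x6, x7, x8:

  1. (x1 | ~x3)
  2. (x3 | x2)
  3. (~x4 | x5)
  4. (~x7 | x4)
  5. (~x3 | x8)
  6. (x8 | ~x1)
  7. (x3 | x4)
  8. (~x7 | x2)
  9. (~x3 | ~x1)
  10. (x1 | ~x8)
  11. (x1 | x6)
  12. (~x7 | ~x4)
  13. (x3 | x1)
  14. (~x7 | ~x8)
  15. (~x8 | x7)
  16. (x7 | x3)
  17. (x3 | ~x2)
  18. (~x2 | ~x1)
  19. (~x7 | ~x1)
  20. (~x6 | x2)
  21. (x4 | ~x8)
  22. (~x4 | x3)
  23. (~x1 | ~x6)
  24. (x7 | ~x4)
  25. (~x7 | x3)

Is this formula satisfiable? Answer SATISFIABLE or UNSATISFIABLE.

x3 = True:
  propagation gives x1=True; an empty clause results — contradiction.
x3 = False:
  propagation gives x2=True; an empty clause results — contradiction.
Every branch closes, so no satisfying assignment exists.

UNSATISFIABLE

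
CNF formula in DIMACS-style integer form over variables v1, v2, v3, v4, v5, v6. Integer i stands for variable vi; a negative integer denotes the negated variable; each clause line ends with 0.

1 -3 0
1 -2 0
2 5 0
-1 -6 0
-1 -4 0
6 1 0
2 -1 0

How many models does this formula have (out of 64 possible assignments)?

6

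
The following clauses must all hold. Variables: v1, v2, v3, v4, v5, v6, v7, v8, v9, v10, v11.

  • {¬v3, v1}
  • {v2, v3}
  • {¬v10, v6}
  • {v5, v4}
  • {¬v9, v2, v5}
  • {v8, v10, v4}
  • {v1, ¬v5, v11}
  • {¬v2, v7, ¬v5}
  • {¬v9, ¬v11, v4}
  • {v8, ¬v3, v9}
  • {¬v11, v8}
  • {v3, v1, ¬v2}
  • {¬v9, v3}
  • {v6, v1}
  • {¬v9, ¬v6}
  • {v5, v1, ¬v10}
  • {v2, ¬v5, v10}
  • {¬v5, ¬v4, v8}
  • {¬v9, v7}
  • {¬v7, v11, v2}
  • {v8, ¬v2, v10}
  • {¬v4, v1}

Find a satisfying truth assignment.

v1=1, v2=0, v3=1, v4=1, v5=1, v6=1, v7=0, v8=1, v9=0, v10=1, v11=0

Check each clause:
  1. {v1, ¬v3} — v1 is true.
  2. {v3, v2} — v3 is true.
  3. {v6, ¬v10} — v6 is true.
  4. {v4, v5} — v4 is true.
  5. {¬v9, v2, v5} — v5 is true.
  6. {v4, v8, v10} — v8 is true.
  7. {¬v5, v11, v1} — v1 is true.
  8. {¬v5, v7, ¬v2} — ¬v2 is true.
  9. {v4, ¬v9, ¬v11} — v4 is true.
  10. {v8, v9, ¬v3} — v8 is true.
  11. {v8, ¬v11} — v8 is true.
  12. {v3, v1, ¬v2} — v1 is true.
  13. {v3, ¬v9} — v3 is true.
  14. {v6, v1} — v1 is true.
  15. {¬v9, ¬v6} — ¬v9 is true.
  16. {v1, ¬v10, v5} — v1 is true.
  17. {v2, ¬v5, v10} — v10 is true.
  18. {¬v4, ¬v5, v8} — v8 is true.
  19. {v7, ¬v9} — ¬v9 is true.
  20. {v11, ¬v7, v2} — ¬v7 is true.
  21. {v10, ¬v2, v8} — v8 is true.
  22. {¬v4, v1} — v1 is true.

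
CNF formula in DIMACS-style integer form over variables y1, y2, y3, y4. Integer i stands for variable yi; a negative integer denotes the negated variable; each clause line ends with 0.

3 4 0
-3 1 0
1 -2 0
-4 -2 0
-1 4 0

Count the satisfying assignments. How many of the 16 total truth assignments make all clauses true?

The models are:
  y1=F y2=F y3=F y4=T
  y1=T y2=F y3=F y4=T
  y1=T y2=F y3=T y4=T
That's 3 in total.

3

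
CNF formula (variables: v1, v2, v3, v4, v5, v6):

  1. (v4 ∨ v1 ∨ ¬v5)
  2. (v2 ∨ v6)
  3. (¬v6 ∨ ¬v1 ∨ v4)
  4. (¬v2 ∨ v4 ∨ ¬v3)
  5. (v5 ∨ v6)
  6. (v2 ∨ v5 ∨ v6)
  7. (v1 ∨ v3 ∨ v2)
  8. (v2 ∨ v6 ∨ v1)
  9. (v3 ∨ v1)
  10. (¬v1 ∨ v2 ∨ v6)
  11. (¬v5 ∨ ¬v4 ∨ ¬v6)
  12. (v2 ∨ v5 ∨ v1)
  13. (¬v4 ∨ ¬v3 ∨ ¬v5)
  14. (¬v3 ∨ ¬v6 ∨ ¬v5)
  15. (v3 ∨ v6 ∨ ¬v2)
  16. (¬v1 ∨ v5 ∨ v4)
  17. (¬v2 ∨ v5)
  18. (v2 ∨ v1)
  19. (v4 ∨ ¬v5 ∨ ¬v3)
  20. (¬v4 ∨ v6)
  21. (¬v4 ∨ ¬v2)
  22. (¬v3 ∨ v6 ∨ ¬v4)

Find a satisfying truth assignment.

v1 = True, v2 = False, v3 = True, v4 = True, v5 = False, v6 = True

Check each clause:
  1. (v1 ∨ ¬v5 ∨ v4) — v1 is true.
  2. (v6 ∨ v2) — v6 is true.
  3. (¬v6 ∨ v4 ∨ ¬v1) — v4 is true.
  4. (¬v3 ∨ ¬v2 ∨ v4) — v4 is true.
  5. (v5 ∨ v6) — v6 is true.
  6. (v2 ∨ v6 ∨ v5) — v6 is true.
  7. (v1 ∨ v3 ∨ v2) — v1 is true.
  8. (v2 ∨ v6 ∨ v1) — v1 is true.
  9. (v3 ∨ v1) — v1 is true.
  10. (¬v1 ∨ v6 ∨ v2) — v6 is true.
  11. (¬v6 ∨ ¬v4 ∨ ¬v5) — ¬v5 is true.
  12. (v2 ∨ v1 ∨ v5) — v1 is true.
  13. (¬v5 ∨ ¬v3 ∨ ¬v4) — ¬v5 is true.
  14. (¬v6 ∨ ¬v5 ∨ ¬v3) — ¬v5 is true.
  15. (¬v2 ∨ v3 ∨ v6) — v3 is true.
  16. (v5 ∨ v4 ∨ ¬v1) — v4 is true.
  17. (v5 ∨ ¬v2) — ¬v2 is true.
  18. (v1 ∨ v2) — v1 is true.
  19. (¬v5 ∨ v4 ∨ ¬v3) — ¬v5 is true.
  20. (v6 ∨ ¬v4) — v6 is true.
  21. (¬v4 ∨ ¬v2) — ¬v2 is true.
  22. (v6 ∨ ¬v4 ∨ ¬v3) — v6 is true.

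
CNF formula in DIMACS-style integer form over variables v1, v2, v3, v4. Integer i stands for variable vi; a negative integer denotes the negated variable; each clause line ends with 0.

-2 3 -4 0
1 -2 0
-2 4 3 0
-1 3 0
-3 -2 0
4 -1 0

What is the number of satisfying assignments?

Satisfying assignments:
  v1=F v2=F v3=F v4=F
  v1=F v2=F v3=F v4=T
  v1=F v2=F v3=T v4=F
  v1=F v2=F v3=T v4=T
  v1=T v2=F v3=T v4=T
Count: 5.

5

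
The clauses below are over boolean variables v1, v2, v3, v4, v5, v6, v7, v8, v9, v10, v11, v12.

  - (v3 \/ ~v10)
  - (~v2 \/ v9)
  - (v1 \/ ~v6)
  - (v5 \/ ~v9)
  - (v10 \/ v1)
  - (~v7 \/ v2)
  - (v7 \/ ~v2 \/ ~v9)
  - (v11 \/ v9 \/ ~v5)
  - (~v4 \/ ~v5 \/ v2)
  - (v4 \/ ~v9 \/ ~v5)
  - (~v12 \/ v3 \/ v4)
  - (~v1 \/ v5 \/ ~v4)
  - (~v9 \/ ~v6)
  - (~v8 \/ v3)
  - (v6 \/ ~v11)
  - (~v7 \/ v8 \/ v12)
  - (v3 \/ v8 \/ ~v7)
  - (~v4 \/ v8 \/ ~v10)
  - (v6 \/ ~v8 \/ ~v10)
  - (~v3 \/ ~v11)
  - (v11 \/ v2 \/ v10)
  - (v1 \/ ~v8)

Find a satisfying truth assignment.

Set v1 = True and propagate.
Set v2 = False and propagate.
  then v7 is forced to False.
Set v3 = True and propagate.
  then v11 is forced to False.
  then v10 is forced to True.
The remaining clauses are satisfied by v4 = False, v5 = False, v6 = False, v8 = False, v9 = False, v12 = False.
Every clause has at least one true literal under this assignment.

v1 = T, v2 = F, v3 = T, v4 = F, v5 = F, v6 = F, v7 = F, v8 = F, v9 = F, v10 = T, v11 = F, v12 = F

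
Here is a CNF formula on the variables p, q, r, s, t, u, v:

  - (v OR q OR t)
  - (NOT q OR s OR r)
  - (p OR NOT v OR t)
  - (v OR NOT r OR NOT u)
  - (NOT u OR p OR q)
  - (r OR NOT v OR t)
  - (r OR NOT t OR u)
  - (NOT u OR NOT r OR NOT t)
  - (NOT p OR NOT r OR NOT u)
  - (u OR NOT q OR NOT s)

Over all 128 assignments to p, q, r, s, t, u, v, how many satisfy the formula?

Split on r, then u.
  r=T, u=T: a clause becomes empty — 0.
  r=T, u=F: 17 of the 32 assignments to (p,q,s,t,v) work.
  r=F, u=T: 10 of the 32 assignments to (p,q,s,t,v) work.
  r=F, u=F: a clause becomes empty — 0.
Total: 0 + 17 + 10 + 0 = 27.

27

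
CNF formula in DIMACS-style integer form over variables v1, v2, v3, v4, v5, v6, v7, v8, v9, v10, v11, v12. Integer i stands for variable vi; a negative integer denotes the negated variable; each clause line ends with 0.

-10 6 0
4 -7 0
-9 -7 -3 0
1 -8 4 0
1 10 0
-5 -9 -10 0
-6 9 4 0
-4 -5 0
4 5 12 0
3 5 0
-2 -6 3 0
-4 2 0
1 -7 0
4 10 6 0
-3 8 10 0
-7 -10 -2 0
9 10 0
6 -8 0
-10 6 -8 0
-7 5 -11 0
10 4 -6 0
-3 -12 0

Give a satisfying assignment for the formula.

Pure literal: v7 appears only negated; assign v7 = False.
Set v1 = False and propagate.
  then v10 is forced to True.
  then v6 is forced to True.
Try v2 = True.
  then v3 is forced to True.
  then v12 is forced to False.
Try v4 = True.
  then v5 is forced to False.
v8, v9, v11 are now unconstrained; take v8 = False, v9 = False, v11 = True.

v1=False, v2=True, v3=True, v4=True, v5=False, v6=True, v7=False, v8=False, v9=False, v10=True, v11=True, v12=False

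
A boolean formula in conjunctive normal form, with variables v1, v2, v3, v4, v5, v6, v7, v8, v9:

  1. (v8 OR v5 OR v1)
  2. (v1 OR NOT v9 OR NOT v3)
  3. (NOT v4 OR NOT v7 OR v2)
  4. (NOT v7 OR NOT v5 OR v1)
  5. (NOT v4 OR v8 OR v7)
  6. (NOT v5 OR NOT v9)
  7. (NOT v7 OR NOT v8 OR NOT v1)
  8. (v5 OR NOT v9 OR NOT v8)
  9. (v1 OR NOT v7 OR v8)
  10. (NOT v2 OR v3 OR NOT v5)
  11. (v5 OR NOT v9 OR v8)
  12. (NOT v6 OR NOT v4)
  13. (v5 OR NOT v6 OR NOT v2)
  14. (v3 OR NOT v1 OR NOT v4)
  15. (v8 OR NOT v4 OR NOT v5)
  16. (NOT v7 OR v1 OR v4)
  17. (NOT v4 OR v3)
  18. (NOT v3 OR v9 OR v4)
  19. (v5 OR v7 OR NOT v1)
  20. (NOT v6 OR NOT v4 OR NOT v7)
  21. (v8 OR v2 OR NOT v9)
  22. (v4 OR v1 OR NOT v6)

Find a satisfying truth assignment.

v1 = F  v2 = F  v3 = F  v4 = F  v5 = F  v6 = F  v7 = F  v8 = T  v9 = F

v6 occurs only negated in the remaining clauses — set v6 = False.
Set v1 = False and propagate.
The remaining clauses are satisfied by v2 = False, v3 = False, v4 = False, v5 = False, v7 = False, v8 = True, v9 = False.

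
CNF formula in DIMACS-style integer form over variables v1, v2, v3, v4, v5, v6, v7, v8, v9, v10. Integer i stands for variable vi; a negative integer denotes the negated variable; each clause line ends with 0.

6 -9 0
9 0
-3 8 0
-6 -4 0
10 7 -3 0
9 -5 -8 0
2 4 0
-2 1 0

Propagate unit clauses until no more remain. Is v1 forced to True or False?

(v9) is a unit clause: v9 = True.
(v6 || !v9): since v9 = True, the clause reduces to (v6). v6 = True.
From (!v4 || !v6) and v6 = True: v4 = False.
(v2 || v4) with v4 = False leaves only v2, so v2 = True.
(!v2 || v1): since v2 = True, the clause reduces to (v1). v1 = True.

True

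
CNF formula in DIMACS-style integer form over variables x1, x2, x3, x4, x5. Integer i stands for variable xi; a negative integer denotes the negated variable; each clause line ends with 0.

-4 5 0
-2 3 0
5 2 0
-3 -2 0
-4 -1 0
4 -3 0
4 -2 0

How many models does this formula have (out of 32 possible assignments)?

4

The models are:
  x1=0 x2=0 x3=0 x4=0 x5=1
  x1=0 x2=0 x3=0 x4=1 x5=1
  x1=0 x2=0 x3=1 x4=1 x5=1
  x1=1 x2=0 x3=0 x4=0 x5=1
Count: 4.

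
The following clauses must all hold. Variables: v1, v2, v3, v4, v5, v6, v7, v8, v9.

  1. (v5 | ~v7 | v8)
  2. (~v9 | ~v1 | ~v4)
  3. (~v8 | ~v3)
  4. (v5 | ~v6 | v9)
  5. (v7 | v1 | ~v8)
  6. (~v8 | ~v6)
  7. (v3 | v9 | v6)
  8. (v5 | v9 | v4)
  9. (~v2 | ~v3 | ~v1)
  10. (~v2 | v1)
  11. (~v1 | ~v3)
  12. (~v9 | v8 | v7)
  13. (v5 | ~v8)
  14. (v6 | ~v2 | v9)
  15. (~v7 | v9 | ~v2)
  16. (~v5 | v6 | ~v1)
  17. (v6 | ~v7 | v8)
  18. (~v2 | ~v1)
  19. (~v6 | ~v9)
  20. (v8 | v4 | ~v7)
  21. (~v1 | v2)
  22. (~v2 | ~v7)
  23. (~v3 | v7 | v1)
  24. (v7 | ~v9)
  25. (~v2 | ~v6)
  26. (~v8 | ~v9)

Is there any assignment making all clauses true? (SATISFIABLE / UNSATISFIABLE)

SATISFIABLE

Try v1 = False.
  then v2 is forced to False.
Set v3 = False and propagate.
Try v4 = True.
The remaining clauses are satisfied by v5 = True, v6 = True, v7 = False, v8 = False, v9 = False.
So v1 = False  v2 = False  v3 = False  v4 = True  v5 = True  v6 = True  v7 = False  v8 = False  v9 = False is a satisfying assignment.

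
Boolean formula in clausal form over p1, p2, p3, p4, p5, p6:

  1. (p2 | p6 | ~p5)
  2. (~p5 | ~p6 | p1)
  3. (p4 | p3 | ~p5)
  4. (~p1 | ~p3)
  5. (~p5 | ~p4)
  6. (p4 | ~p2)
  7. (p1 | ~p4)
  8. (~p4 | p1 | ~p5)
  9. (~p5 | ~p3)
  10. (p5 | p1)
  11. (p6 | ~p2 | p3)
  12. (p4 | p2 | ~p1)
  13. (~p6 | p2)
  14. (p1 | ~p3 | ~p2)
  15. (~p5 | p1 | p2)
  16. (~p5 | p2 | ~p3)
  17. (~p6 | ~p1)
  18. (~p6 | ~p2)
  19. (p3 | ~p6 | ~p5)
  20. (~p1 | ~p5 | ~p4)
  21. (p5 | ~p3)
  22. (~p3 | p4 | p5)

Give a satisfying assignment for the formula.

p1=True, p2=False, p3=False, p4=True, p5=False, p6=False

Set p1 = True and propagate.
  then p3 is forced to False.
  then p6 is forced to False.
  then p2 is forced to False.
  then p5 is forced to False.
  then p4 is forced to True.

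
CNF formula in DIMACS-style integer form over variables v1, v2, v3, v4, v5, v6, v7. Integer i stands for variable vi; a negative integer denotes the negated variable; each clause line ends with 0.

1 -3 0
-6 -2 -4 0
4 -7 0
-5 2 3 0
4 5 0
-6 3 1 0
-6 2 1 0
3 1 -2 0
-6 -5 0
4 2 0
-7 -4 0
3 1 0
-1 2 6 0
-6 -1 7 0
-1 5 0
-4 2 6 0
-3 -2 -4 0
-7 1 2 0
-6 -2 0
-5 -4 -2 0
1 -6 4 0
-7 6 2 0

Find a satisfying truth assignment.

Set v1 = True and propagate.
  then v5 is forced to True.
  then v6 is forced to False.
  then v2 is forced to True.
  then v4 is forced to False.
  then v7 is forced to False.
v3 is now unconstrained; take v3 = True.

v1 = 1, v2 = 1, v3 = 1, v4 = 0, v5 = 1, v6 = 0, v7 = 0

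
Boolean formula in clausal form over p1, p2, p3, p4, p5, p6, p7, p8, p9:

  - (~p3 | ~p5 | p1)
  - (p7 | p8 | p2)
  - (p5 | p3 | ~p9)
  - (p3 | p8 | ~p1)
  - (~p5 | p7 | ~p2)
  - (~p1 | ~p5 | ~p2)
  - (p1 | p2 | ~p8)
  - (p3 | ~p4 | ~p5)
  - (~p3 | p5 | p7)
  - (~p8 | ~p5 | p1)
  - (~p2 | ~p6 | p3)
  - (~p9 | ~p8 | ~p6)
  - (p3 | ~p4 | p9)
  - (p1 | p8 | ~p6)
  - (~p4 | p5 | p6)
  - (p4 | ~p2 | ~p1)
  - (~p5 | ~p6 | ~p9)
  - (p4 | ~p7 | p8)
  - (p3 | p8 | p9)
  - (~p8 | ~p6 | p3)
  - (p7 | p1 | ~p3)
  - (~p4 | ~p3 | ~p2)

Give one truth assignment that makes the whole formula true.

Set p1 = True and propagate.
For the remaining variables, p2 = False, p3 = True, p4 = False, p5 = True, p6 = False, p7 = False, p8 = True, p9 = True works.
Every clause has at least one true literal under this assignment.

p1=T  p2=F  p3=T  p4=F  p5=T  p6=F  p7=F  p8=T  p9=T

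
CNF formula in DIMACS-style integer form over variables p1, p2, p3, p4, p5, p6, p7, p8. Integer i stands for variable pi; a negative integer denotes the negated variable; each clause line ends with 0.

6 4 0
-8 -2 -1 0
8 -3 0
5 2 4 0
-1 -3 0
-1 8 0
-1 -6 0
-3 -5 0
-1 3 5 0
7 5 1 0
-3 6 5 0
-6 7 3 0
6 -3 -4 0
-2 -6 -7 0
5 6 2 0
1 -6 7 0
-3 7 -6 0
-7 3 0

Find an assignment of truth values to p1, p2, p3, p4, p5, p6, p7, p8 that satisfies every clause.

Set p1 = True and propagate.
  then p3 is forced to False.
  then p8 is forced to True.
  then p2 is forced to False.
  then p6 is forced to False.
  then p4 is forced to True.
  then p5 is forced to True.
  then p7 is forced to False.

p1=1, p2=0, p3=0, p4=1, p5=1, p6=0, p7=0, p8=1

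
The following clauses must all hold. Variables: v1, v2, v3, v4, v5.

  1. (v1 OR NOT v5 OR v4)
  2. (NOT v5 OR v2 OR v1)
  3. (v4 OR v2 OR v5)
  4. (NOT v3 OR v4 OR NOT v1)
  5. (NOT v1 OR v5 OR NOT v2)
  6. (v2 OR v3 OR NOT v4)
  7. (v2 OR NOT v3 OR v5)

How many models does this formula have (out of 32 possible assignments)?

Case analysis on v2 and v5:
  v2=T, v5=T: 5 of the 8 assignments to (v1,v3,v4) work.
  v2=T, v5=F: remaining (v1,v3,v4) ∈ {(F,F,F); (F,F,T); (F,T,F); (F,T,T)} — 4.
  v2=F, v5=T: remaining (v1,v3,v4) ∈ {(T,F,F); (T,T,T)} — 2.
  v2=F, v5=F: a clause becomes empty — 0.
Total: 5 + 4 + 2 + 0 = 11.

11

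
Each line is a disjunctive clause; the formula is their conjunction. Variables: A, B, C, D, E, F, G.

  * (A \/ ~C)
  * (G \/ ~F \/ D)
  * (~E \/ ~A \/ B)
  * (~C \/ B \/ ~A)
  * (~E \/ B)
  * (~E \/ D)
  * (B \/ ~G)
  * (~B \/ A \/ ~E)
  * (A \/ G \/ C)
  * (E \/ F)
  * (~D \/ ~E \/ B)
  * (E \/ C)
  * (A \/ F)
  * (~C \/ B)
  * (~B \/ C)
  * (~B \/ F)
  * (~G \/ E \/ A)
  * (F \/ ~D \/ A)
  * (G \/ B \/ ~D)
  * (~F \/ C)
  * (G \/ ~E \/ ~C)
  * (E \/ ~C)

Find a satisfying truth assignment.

A=T  B=T  C=T  D=T  E=T  F=T  G=T

Check each clause:
  1. (~C \/ A) — A is true.
  2. (~F \/ G \/ D) — D is true.
  3. (~A \/ ~E \/ B) — B is true.
  4. (~A \/ B \/ ~C) — B is true.
  5. (B \/ ~E) — B is true.
  6. (D \/ ~E) — D is true.
  7. (~G \/ B) — B is true.
  8. (A \/ ~E \/ ~B) — A is true.
  9. (A \/ G \/ C) — A is true.
  10. (F \/ E) — E is true.
  11. (~E \/ B \/ ~D) — B is true.
  12. (C \/ E) — C is true.
  13. (F \/ A) — A is true.
  14. (B \/ ~C) — B is true.
  15. (~B \/ C) — C is true.
  16. (F \/ ~B) — F is true.
  17. (E \/ A \/ ~G) — A is true.
  18. (~D \/ F \/ A) — A is true.
  19. (~D \/ B \/ G) — B is true.
  20. (C \/ ~F) — C is true.
  21. (G \/ ~E \/ ~C) — G is true.
  22. (E \/ ~C) — E is true.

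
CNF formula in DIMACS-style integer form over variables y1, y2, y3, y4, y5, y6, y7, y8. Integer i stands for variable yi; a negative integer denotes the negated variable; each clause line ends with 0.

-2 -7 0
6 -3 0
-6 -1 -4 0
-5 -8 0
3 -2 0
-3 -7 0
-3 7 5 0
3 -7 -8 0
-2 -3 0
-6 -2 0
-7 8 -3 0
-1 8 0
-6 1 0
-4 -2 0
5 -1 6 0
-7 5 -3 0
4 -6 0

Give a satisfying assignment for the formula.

y1 = F, y2 = F, y3 = F, y4 = T, y5 = T, y6 = F, y7 = T, y8 = F

Check each clause:
  1. {¬y7, ¬y2} — ¬y2 is true.
  2. {y6, ¬y3} — ¬y3 is true.
  3. {¬y1, ¬y6, ¬y4} — ¬y6 is true.
  4. {¬y5, ¬y8} — ¬y8 is true.
  5. {y3, ¬y2} — ¬y2 is true.
  6. {¬y7, ¬y3} — ¬y3 is true.
  7. {¬y3, y5, y7} — y5 is true.
  8. {¬y8, y3, ¬y7} — ¬y8 is true.
  9. {¬y2, ¬y3} — ¬y3 is true.
  10. {¬y6, ¬y2} — ¬y6 is true.
  11. {y8, ¬y7, ¬y3} — ¬y3 is true.
  12. {¬y1, y8} — ¬y1 is true.
  13. {¬y6, y1} — ¬y6 is true.
  14. {¬y2, ¬y4} — ¬y2 is true.
  15. {y6, ¬y1, y5} — y5 is true.
  16. {¬y7, ¬y3, y5} — ¬y3 is true.
  17. {y4, ¬y6} — ¬y6 is true.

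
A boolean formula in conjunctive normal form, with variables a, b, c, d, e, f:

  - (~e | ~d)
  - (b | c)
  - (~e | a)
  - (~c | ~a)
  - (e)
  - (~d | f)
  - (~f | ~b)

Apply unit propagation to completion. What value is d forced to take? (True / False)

False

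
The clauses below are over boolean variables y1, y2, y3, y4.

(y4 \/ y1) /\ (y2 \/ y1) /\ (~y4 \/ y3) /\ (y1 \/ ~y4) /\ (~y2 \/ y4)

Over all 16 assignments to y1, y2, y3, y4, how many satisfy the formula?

The models are:
  y1=1 y2=0 y3=0 y4=0
  y1=1 y2=0 y3=1 y4=0
  y1=1 y2=0 y3=1 y4=1
  y1=1 y2=1 y3=1 y4=1
That's 4 in total.

4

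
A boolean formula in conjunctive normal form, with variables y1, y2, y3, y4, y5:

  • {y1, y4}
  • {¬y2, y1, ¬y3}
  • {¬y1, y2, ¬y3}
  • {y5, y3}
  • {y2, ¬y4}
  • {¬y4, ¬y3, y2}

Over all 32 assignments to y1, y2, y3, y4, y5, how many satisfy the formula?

Case analysis on y2 and y3:
  y2=T, y3=T: remaining (y1,y4,y5) ∈ {(T,F,F); (T,F,T); (T,T,F); (T,T,T)} — 4.
  y2=T, y3=F: remaining (y1,y4,y5) ∈ {(F,T,T); (T,F,T); (T,T,T)} — 3.
  y2=F, y3=T: a clause becomes empty — 0.
  y2=F, y3=F: remaining (y1,y4,y5) ∈ {(T,F,T)} — 1.
Total: 4 + 3 + 0 + 1 = 8.

8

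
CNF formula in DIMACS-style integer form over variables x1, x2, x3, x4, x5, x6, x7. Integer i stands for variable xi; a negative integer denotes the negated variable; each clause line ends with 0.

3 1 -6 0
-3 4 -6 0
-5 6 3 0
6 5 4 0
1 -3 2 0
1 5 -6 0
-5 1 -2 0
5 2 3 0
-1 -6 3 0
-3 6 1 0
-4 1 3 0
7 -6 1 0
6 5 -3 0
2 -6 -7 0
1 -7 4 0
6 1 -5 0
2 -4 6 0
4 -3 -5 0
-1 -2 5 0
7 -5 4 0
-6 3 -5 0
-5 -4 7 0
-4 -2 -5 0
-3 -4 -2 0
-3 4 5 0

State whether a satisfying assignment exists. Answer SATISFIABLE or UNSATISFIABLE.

Branch on x1: take x1 = True.
Branch on x2: take x2 = False.
Try x3 = True.
The remaining clauses are satisfied by x4 = True, x5 = False, x6 = True, x7 = False.
So x1 = 1, x2 = 0, x3 = 1, x4 = 1, x5 = 0, x6 = 1, x7 = 0 is a satisfying assignment.

SATISFIABLE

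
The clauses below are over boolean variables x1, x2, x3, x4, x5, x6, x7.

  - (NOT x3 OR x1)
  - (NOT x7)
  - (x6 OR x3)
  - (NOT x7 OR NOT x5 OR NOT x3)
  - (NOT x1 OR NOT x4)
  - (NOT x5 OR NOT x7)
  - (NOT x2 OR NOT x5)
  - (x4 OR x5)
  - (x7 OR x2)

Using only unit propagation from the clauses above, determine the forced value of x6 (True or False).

True

Unit clause (NOT x7) sets x7 = False.
From (x2 OR x7) and x7 = False: x2 = True.
(NOT x2 OR NOT x5) with x2 = True leaves only NOT x5, so x5 = False.
From (x4 OR x5) and x5 = False: x4 = True.
(NOT x1 OR NOT x4): since x4 = True, the clause reduces to (NOT x1). x1 = False.
(x1 OR NOT x3): since x1 = False, the clause reduces to (NOT x3). x3 = False.
In (x3 OR x6), x3 is now false; x6 must hold, so x6 = True.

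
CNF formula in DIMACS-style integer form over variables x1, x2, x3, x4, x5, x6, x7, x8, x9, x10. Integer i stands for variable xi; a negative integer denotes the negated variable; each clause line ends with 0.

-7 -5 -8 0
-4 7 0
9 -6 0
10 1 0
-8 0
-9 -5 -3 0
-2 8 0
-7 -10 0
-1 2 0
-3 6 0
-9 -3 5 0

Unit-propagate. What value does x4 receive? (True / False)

(¬x8) stands alone — x8 = False.
(x8 ∨ ¬x2) with x8 = False leaves only ¬x2, so x2 = False.
(¬x1 ∨ x2): since x2 = False, the clause reduces to (¬x1). x1 = False.
(x10 ∨ x1): since x1 = False, the clause reduces to (x10). x10 = True.
From (¬x7 ∨ ¬x10) and x10 = True: x7 = False.
(x7 ∨ ¬x4) with x7 = False leaves only ¬x4, so x4 = False.

False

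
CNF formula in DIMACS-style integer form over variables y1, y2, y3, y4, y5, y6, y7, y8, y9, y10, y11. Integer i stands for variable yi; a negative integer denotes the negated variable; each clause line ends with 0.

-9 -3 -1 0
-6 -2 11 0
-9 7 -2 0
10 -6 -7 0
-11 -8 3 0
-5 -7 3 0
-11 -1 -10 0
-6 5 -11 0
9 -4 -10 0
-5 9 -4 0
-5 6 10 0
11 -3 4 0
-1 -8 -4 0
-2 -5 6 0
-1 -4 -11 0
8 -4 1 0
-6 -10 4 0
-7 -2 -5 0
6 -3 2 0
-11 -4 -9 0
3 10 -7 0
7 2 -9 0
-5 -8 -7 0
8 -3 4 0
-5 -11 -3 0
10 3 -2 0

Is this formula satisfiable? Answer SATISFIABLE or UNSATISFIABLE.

Branch on y1: take y1 = False.
Try y2 = True.
Set y3 = False and propagate.
  then y10 is forced to True.
For the remaining variables, y4 = False, y5 = False, y6 = False, y7 = True, y8 = True, y9 = True, y11 = False works.
Every clause has at least one true literal under this assignment.
So y1=F  y2=T  y3=F  y4=F  y5=F  y6=F  y7=T  y8=T  y9=T  y10=T  y11=F is a satisfying assignment.

SATISFIABLE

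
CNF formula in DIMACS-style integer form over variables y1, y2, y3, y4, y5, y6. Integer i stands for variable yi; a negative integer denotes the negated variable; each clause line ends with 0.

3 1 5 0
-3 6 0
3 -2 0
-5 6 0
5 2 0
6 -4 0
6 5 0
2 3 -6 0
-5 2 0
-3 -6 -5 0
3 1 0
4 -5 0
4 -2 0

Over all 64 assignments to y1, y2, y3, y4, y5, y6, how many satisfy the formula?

Satisfying assignments:
  y1=0 y2=1 y3=1 y4=1 y5=0 y6=1
  y1=1 y2=1 y3=1 y4=1 y5=0 y6=1
That's 2 in total.

2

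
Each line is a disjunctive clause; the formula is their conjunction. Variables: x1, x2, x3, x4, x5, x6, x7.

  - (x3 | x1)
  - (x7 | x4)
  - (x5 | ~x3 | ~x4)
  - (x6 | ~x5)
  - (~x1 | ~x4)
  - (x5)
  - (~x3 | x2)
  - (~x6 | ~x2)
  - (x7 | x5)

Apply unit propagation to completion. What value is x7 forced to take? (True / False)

True

(x5) is a unit clause: x5 = True.
(~x5 | x6): since x5 = True, the clause reduces to (x6). x6 = True.
In (~x6 | ~x2), ~x6 is now false; ~x2 must hold, so x2 = False.
(x2 | ~x3): since x2 = False, the clause reduces to (~x3). x3 = False.
(x3 | x1) with x3 = False leaves only x1, so x1 = True.
(~x1 | ~x4) with x1 = True leaves only ~x4, so x4 = False.
(x4 | x7): since x4 = False, the clause reduces to (x7). x7 = True.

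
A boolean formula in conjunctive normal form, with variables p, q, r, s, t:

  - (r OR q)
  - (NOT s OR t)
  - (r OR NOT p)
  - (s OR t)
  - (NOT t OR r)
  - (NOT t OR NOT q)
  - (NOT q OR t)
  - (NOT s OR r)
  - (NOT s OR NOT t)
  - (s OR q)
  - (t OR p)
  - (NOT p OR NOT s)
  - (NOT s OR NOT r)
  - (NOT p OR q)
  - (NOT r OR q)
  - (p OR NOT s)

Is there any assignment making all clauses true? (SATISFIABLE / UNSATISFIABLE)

UNSATISFIABLE

s = True:
  propagation gives t=True; an empty clause results — contradiction.
s = False:
  propagation gives t=True, r=True, q=False; an empty clause results — contradiction.
Every branch closes, so no satisfying assignment exists.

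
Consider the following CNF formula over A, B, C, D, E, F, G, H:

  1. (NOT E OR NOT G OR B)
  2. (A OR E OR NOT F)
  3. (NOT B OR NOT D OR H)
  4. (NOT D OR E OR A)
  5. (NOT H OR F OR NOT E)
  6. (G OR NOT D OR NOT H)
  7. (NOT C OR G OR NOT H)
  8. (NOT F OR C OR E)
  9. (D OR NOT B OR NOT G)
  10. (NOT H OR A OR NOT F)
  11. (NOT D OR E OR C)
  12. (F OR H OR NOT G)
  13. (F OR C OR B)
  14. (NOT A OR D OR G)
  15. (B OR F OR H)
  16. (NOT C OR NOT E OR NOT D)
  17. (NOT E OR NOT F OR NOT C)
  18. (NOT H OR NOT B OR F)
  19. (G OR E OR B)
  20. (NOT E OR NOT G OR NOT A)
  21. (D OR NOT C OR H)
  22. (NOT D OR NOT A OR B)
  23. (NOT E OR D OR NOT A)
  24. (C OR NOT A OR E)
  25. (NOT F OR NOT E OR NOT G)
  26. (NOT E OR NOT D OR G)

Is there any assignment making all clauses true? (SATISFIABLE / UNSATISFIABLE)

SATISFIABLE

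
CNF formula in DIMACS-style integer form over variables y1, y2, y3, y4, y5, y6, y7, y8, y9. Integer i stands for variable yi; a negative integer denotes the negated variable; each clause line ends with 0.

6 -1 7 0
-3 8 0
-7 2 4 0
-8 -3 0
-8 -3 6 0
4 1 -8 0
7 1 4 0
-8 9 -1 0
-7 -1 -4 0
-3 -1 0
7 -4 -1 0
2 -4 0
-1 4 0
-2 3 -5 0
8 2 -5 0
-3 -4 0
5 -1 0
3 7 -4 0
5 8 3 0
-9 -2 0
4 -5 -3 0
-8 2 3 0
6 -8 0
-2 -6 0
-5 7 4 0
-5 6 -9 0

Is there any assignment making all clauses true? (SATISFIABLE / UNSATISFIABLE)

UNSATISFIABLE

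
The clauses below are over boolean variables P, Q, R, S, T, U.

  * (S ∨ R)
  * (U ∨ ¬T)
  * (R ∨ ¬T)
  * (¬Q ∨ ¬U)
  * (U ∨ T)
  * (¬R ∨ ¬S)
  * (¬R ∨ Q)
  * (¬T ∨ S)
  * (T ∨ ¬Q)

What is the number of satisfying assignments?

2

Satisfying assignments:
  P=0 Q=0 R=0 S=1 T=0 U=1
  P=1 Q=0 R=0 S=1 T=0 U=1
Count: 2.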